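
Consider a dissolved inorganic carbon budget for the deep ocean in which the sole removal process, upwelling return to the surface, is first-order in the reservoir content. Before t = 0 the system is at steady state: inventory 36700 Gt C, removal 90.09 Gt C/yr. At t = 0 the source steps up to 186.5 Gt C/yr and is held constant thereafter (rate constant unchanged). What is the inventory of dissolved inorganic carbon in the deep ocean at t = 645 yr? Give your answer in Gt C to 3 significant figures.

The sink rate constant is k = F₀/M₀ = 90.09/36700 = 0.002455 yr⁻¹.
Solving dM/dt = F₁ − kM with M(0) = M₀ gives M(t) = F₁/k + (M₀ − F₁/k)·e^(−kt).
F₁/k = 186.5/0.002455 = 75975 Gt C; kt = 0.002455 × 645 = 1.583, e^(−kt) = 0.2053.
M(645) = 75975 + (36700 − 75975) × 0.2053 = 75975 − 8063 = 67912 Gt C.

67900 Gt C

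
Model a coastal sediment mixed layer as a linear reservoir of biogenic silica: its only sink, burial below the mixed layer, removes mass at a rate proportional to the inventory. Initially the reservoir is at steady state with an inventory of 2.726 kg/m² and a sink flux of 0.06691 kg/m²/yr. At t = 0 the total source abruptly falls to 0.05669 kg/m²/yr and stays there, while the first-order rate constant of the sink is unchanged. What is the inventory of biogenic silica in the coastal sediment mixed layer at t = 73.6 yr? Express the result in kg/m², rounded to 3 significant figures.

2.38 kg/m²

τ = M₀/F₀ = 2.726/0.06691 = 40.74 yr; rate constant k = 1/τ.
New steady state M_∞ = F₁/k = F₁·τ = 0.05669 × 40.74 = 2.3096 kg/m².
M(t) = M_∞ + (M₀ − M_∞)·e^(−t/τ); t/τ = 73.6/40.74 = 1.807, so e^(−t/τ) = 0.1642.
M(t) = 2.3096 + 0.4164 × 0.1642 = 2.3780 kg/m².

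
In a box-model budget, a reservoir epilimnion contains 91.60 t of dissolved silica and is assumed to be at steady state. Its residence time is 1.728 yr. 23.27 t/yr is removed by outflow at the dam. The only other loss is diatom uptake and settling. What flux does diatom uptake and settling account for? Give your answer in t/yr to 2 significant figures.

30 t/yr

Total removal F = M/τ = 91.60 / 1.728 = 53.01 t/yr.
Diatom uptake and settling = F − (23.27) = 53.01 − 23.27 = 29.74 t/yr.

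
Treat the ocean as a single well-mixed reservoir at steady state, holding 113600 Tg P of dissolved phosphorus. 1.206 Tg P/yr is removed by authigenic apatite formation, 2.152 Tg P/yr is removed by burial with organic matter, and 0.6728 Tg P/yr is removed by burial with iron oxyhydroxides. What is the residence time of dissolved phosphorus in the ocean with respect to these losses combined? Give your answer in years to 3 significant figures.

Total removal = 1.206 + 2.152 + 0.6728 = 4.0308 Tg P/yr.
τ = M / ΣF_out = 113600 / 4.0308 = 28180 yr.

28200 yr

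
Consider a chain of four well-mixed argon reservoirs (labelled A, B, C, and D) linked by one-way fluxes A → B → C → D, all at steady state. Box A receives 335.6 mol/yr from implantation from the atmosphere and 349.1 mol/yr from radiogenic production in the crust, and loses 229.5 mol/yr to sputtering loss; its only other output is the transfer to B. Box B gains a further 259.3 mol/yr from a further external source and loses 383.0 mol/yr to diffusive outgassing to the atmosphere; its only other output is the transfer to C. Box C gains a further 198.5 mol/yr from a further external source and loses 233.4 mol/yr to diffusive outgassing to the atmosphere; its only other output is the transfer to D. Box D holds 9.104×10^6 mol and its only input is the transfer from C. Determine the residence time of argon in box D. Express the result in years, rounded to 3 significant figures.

30700 yr

Box A: F(A→B) = (335.6 + 349.1) − 229.5 = 455.20 mol/yr.
Box B: F(B→C) = (455.20 + 259.3) − 383.0 = 331.50 mol/yr.
Box C: F(C→D) = (331.50 + 198.5) − 233.4 = 296.60 mol/yr.
Box D throughput = its input = 296.60 mol/yr; τ = 9.104×10^6 / 296.60 = 30690 yr.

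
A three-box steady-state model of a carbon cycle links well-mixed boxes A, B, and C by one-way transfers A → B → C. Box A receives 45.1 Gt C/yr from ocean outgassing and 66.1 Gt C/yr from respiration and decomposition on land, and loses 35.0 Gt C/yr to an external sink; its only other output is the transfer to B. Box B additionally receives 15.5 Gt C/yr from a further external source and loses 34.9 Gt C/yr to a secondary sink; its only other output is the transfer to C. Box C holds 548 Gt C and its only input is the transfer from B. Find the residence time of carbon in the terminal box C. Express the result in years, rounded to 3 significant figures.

9.65 yr

Box A: F(A→B) = (45.1 + 66.1) − 35.0 = 76.200 Gt C/yr.
Box B: F(B→C) = (76.200 + 15.5) − 34.9 = 56.800 Gt C/yr.
Box C throughput = its input = 56.800 Gt C/yr; τ = 548 / 56.800 = 9.648 yr.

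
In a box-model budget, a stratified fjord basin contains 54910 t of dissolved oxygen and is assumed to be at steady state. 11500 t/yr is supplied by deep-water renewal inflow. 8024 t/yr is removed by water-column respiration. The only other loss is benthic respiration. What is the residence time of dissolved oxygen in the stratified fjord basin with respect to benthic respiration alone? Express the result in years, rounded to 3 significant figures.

15.8 yr

At steady state ΣF_in = ΣF_out.
ΣF_in = 11500 t/yr.
Benthic respiration flux = ΣF_in − (8024) = 11500 − 8024 = 3476 t/yr.
τ = M / F = 54910 / 3476 = 15.80 yr.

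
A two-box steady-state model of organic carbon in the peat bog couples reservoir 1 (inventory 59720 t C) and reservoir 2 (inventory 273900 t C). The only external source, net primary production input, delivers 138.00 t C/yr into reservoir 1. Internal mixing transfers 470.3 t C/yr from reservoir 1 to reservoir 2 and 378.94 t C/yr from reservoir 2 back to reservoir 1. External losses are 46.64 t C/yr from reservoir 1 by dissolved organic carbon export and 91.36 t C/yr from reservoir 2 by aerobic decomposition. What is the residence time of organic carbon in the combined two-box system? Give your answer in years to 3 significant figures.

For the system as a whole, the A↔B exchange is internal and contributes nothing to the throughput; only the external sinks remove mass.
M_total = 59720 + 273900 = 333620 t C.
ΣF_external_out = 46.64 + 91.36 = 138.00 t C/yr.
τ = M_total / ΣF_ext = 333620 / 138.00 = 2418 yr.

2420 yr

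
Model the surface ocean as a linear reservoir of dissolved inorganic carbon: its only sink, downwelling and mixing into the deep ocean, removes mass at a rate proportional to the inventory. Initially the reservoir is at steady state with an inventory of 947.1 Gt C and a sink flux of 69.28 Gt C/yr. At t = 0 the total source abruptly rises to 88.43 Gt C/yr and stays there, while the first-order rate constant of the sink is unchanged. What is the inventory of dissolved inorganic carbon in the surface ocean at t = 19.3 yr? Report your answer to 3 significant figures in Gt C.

1150 Gt C

Residence time τ = M₀/F₀ = 13.67 yr. The eventual steady state is M_∞ = M₀·(F₁/F₀) = 947.1 × 88.43/69.28 = 1208.9 Gt C.
The anomaly ΔM(t) = M(t) − M_∞ decays as ΔM₀·e^(−t/τ) with ΔM₀ = 947.1 − 1208.9 = −261.8 Gt C.
At t = 19.3 yr, e^(−t/τ) = e^(−1.412) = 0.2437, so ΔM = −63.80 Gt C and M = 1208.9 − 63.80 = 1145.1 Gt C.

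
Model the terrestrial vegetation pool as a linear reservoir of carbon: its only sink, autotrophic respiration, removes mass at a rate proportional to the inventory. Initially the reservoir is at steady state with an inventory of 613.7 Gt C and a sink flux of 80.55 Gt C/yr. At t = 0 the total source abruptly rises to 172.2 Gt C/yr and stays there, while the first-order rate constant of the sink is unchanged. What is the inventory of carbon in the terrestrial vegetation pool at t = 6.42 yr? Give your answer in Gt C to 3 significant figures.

Residence time τ = M₀/F₀ = 7.619 yr. The eventual steady state is M_∞ = M₀·(F₁/F₀) = 613.7 × 172.2/80.55 = 1312.0 Gt C.
The anomaly ΔM(t) = M(t) − M_∞ decays as ΔM₀·e^(−t/τ) with ΔM₀ = 613.7 − 1312.0 = −698.3 Gt C.
At t = 6.42 yr, e^(−t/τ) = e^(−0.8426) = 0.4306, so ΔM = −300.7 Gt C and M = 1312.0 − 300.7 = 1011.3 Gt C.

1010 Gt C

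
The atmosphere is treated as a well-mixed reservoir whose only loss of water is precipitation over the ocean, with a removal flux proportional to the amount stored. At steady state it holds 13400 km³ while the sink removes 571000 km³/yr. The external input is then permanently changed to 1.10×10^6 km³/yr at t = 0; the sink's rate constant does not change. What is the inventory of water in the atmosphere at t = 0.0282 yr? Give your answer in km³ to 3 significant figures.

The sink rate constant is k = F₀/M₀ = 571000/13400 = 42.61 yr⁻¹.
Solving dM/dt = F₁ − kM with M(0) = M₀ gives M(t) = F₁/k + (M₀ − F₁/k)·e^(−kt).
F₁/k = 1.10×10^6/42.61 = 25814 km³; kt = 42.61 × 0.0282 = 1.202, e^(−kt) = 0.3007.
M(0.0282) = 25814 + (13400 − 25814) × 0.3007 = 25814 − 3733 = 22081 km³.

22100 km³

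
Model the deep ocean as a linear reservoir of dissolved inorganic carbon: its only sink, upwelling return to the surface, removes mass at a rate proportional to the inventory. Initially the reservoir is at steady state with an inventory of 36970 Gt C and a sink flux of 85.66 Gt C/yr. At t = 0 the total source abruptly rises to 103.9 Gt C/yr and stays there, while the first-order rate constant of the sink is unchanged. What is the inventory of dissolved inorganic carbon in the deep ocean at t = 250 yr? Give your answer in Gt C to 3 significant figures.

40400 Gt C

The sink rate constant is k = F₀/M₀ = 85.66/36970 = 0.002317 yr⁻¹.
Solving dM/dt = F₁ − kM with M(0) = M₀ gives M(t) = F₁/k + (M₀ − F₁/k)·e^(−kt).
F₁/k = 103.9/0.002317 = 44842 Gt C; kt = 0.002317 × 250 = 0.5793, e^(−kt) = 0.5603.
M(250) = 44842 + (36970 − 44842) × 0.5603 = 44842 − 4411 = 40431 Gt C.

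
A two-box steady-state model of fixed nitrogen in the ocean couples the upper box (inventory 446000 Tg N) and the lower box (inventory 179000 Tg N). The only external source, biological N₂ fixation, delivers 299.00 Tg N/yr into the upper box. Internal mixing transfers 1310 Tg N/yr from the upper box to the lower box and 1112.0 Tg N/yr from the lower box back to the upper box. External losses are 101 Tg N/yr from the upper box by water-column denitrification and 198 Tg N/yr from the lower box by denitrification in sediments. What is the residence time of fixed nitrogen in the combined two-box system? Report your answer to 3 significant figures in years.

For the system as a whole, the A↔B exchange is internal and contributes nothing to the throughput; only the external sinks remove mass.
M_total = 446000 + 179000 = 625000 Tg N.
ΣF_external_out = 101 + 198 = 299.00 Tg N/yr.
τ = M_total / ΣF_ext = 625000 / 299.00 = 2090 yr.

2090 yr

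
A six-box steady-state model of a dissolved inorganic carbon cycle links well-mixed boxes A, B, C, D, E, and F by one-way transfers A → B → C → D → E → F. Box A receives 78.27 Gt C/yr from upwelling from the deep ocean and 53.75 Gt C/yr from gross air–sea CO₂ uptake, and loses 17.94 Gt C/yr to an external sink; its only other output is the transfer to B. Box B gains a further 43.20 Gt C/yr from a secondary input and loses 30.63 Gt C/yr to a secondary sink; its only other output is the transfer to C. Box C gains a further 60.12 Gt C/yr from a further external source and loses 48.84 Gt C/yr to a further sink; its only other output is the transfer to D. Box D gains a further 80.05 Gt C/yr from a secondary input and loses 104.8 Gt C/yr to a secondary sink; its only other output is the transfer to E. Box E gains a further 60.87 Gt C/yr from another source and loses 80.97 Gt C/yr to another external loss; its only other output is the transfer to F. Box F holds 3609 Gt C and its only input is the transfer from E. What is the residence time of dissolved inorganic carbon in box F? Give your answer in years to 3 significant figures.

38.8 yr

Box A: F(A→B) = (78.27 + 53.75) − 17.94 = 114.08 Gt C/yr.
Box B: F(B→C) = (114.08 + 43.20) − 30.63 = 126.65 Gt C/yr.
Box C: F(C→D) = (126.65 + 60.12) − 48.84 = 137.93 Gt C/yr.
Box D: F(D→E) = (137.93 + 80.05) − 104.8 = 113.18 Gt C/yr.
Box E: F(E→F) = (113.18 + 60.87) − 80.97 = 93.080 Gt C/yr.
Box F throughput = its input = 93.080 Gt C/yr; τ = 3609 / 93.080 = 38.77 yr.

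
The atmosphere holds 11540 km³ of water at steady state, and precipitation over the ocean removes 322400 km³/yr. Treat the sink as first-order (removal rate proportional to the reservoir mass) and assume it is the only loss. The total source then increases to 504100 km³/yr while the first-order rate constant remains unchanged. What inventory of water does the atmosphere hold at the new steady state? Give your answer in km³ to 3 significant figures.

18000 km³

Rate constant k = F/M = 322400 / 11540 = 27.94 yr⁻¹.
At the new steady state, source = k·M_new ⇒ M_new = 504100 / 27.94 = 18040 km³.
(Equivalently M_new = M × F_new/F_old = 11540 × 504100/322400.)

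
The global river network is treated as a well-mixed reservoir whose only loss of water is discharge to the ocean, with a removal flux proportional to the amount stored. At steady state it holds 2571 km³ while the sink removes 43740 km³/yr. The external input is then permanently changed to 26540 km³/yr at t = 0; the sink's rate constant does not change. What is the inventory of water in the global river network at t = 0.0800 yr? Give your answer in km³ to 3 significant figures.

Residence time τ = M₀/F₀ = 0.05878 yr. The eventual steady state is M_∞ = M₀·(F₁/F₀) = 2571 × 26540/43740 = 1560.0 km³.
The anomaly ΔM(t) = M(t) − M_∞ decays as ΔM₀·e^(−t/τ) with ΔM₀ = 2571 − 1560.0 = 1011 km³.
At t = 0.0800 yr, e^(−t/τ) = e^(−1.361) = 0.2564, so ΔM = 259.2 km³ and M = 1560.0 + 259.2 = 1819.2 km³.

1820 km³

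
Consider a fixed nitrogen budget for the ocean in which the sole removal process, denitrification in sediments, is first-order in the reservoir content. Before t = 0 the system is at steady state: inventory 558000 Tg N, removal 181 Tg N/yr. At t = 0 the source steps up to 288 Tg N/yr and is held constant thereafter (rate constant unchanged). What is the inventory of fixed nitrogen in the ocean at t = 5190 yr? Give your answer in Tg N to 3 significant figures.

Residence time τ = M₀/F₀ = 3083 yr. The eventual steady state is M_∞ = M₀·(F₁/F₀) = 558000 × 288/181 = 887870 Tg N.
The anomaly ΔM(t) = M(t) − M_∞ decays as ΔM₀·e^(−t/τ) with ΔM₀ = 558000 − 887870 = −329900 Tg N.
At t = 5190 yr, e^(−t/τ) = e^(−1.683) = 0.1857, so ΔM = −61260 Tg N and M = 887870 − 61260 = 826600 Tg N.

827000 Tg N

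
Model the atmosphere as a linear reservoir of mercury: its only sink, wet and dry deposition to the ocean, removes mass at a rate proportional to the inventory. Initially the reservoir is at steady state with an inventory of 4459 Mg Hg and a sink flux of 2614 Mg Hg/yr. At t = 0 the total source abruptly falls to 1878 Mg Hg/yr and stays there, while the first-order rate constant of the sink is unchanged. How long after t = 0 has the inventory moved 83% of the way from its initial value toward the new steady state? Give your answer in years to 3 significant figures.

τ = M₀/F₀ = 4459/2614 = 1.706 yr.
The remaining gap fraction is e^(−t/τ); 83% covered ⇒ e^(−t/τ) = 0.170.
t = −τ ln(0.170) = 1.706 × 1.772 = 3.023 yr.

3.02 yr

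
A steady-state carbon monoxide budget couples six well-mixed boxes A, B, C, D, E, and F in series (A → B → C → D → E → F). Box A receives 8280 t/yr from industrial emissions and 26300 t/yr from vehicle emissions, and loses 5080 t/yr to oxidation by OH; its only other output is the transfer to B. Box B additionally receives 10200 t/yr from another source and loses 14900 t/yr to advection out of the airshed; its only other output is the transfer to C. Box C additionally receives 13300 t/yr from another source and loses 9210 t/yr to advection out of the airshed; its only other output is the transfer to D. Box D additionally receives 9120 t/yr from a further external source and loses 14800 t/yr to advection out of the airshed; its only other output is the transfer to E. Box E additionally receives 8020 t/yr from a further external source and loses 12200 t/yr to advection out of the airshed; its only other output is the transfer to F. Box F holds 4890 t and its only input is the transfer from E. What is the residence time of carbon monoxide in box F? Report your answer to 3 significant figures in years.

Box A: F(A→B) = (8280 + 26300) − 5080 = 29500 t/yr.
Box B: F(B→C) = (29500 + 10200) − 14900 = 24800 t/yr.
Box C: F(C→D) = (24800 + 13300) − 9210 = 28890 t/yr.
Box D: F(D→E) = (28890 + 9120) − 14800 = 23210 t/yr.
Box E: F(E→F) = (23210 + 8020) − 12200 = 19030 t/yr.
Box F throughput = its input = 19030 t/yr; τ = 4890 / 19030 = 0.2570 yr.

0.257 yr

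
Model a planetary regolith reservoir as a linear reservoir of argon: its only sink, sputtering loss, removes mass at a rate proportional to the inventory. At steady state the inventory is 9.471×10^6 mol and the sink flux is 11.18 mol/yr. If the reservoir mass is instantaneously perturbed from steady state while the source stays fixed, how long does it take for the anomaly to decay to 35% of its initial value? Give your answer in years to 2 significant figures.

890000 yr

For a linear reservoir the anomaly decays as exp(−t/τ) with τ = M/F = 9.471×10^6/11.18 = 847100 yr.
exp(−t/τ) = 0.35 ⇒ t = −τ ln(0.35) = 847100 × 1.050 = 889300 yr.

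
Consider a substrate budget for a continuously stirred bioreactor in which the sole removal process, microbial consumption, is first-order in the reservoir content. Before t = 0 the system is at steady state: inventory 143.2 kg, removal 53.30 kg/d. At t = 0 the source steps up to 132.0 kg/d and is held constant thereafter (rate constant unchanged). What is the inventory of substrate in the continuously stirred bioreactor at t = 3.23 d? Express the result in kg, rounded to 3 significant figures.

291 kg

Residence time τ = M₀/F₀ = 2.687 d. The eventual steady state is M_∞ = M₀·(F₁/F₀) = 143.2 × 132.0/53.30 = 354.64 kg.
The anomaly ΔM(t) = M(t) − M_∞ decays as ΔM₀·e^(−t/τ) with ΔM₀ = 143.2 − 354.64 = −211.4 kg.
At t = 3.23 d, e^(−t/τ) = e^(−1.202) = 0.3005, so ΔM = −63.54 kg and M = 354.64 − 63.54 = 291.10 kg.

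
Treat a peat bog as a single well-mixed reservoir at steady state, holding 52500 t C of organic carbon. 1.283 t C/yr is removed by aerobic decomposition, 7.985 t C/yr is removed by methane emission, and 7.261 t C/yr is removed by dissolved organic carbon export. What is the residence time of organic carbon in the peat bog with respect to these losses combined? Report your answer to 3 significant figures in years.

Total removal = 1.283 + 7.985 + 7.261 = 16.529 t C/yr.
τ = M / ΣF_out = 52500 / 16.529 = 3176 yr.

3180 yr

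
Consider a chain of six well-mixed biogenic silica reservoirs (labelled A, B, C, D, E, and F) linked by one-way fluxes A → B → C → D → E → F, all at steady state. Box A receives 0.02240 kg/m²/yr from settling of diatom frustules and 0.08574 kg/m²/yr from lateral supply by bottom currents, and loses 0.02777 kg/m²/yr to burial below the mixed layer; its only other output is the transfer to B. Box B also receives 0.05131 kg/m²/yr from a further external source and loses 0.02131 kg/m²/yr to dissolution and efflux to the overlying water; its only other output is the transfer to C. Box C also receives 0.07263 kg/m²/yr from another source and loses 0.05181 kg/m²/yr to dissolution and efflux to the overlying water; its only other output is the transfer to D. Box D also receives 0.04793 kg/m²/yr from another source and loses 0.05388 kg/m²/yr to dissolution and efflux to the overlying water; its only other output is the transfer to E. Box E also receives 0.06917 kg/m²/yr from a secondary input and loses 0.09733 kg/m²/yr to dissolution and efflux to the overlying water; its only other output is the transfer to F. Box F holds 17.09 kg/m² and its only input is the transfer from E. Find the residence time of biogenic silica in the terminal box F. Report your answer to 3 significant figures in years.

Box A: F(A→B) = (0.02240 + 0.08574) − 0.02777 = 0.080370 kg/m²/yr.
Box B: F(B→C) = (0.080370 + 0.05131) − 0.02131 = 0.11037 kg/m²/yr.
Box C: F(C→D) = (0.11037 + 0.07263) − 0.05181 = 0.13119 kg/m²/yr.
Box D: F(D→E) = (0.13119 + 0.04793) − 0.05388 = 0.12524 kg/m²/yr.
Box E: F(E→F) = (0.12524 + 0.06917) − 0.09733 = 0.097080 kg/m²/yr.
Box F throughput = its input = 0.097080 kg/m²/yr; τ = 17.09 / 0.097080 = 176.0 yr.

176 yr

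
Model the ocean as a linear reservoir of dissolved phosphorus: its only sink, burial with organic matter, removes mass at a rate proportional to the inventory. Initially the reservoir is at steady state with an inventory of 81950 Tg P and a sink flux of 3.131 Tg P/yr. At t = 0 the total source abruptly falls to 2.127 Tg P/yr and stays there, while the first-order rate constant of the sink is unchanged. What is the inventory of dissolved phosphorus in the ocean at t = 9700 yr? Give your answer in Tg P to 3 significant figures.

73800 Tg P

τ = M₀/F₀ = 81950/3.131 = 26170 yr; rate constant k = 1/τ.
New steady state M_∞ = F₁/k = F₁·τ = 2.127 × 26170 = 55672 Tg P.
M(t) = M_∞ + (M₀ − M_∞)·e^(−t/τ); t/τ = 9700/26170 = 0.3706, so e^(−t/τ) = 0.6903.
M(t) = 55672 + 26280 × 0.6903 = 73812 Tg P.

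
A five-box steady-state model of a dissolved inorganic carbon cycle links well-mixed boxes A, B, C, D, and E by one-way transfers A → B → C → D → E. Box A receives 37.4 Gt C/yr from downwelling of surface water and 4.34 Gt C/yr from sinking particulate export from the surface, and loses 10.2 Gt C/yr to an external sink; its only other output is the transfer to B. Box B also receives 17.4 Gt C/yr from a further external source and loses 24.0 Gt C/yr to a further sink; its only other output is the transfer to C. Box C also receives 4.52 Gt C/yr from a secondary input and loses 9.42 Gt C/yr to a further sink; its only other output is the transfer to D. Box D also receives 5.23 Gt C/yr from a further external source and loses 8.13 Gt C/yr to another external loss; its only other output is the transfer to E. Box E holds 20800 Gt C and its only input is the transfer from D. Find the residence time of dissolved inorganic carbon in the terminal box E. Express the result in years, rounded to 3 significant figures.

Box A: F(A→B) = (37.4 + 4.34) − 10.2 = 31.540 Gt C/yr.
Box B: F(B→C) = (31.540 + 17.4) − 24.0 = 24.940 Gt C/yr.
Box C: F(C→D) = (24.940 + 4.52) − 9.42 = 20.040 Gt C/yr.
Box D: F(D→E) = (20.040 + 5.23) − 8.13 = 17.140 Gt C/yr.
Box E throughput = its input = 17.140 Gt C/yr; τ = 20800 / 17.140 = 1214 yr.

1210 yr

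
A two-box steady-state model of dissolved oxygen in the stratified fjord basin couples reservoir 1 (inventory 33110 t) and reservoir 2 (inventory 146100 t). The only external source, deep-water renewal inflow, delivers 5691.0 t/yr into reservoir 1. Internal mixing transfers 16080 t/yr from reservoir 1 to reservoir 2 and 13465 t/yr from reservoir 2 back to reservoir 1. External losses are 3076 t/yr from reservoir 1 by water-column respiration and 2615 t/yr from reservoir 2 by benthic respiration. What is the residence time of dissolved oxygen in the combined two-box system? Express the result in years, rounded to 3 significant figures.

For the system as a whole, the A↔B exchange is internal and contributes nothing to the throughput; only the external sinks remove mass.
M_total = 33110 + 146100 = 179210 t.
ΣF_external_out = 3076 + 2615 = 5691.0 t/yr.
τ = M_total / ΣF_ext = 179210 / 5691.0 = 31.49 yr.

31.5 yr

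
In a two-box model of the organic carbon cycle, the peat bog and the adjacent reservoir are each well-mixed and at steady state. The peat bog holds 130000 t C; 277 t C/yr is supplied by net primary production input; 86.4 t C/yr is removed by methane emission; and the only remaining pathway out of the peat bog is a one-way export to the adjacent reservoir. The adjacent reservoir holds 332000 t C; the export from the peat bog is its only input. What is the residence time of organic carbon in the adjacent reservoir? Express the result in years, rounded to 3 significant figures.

Balance the peat bog: ΣF_in = 277.00 t C/yr.
Export to the adjacent reservoir = ΣF_in − (86.4) = 190.60 t C/yr.
At steady state the output of the adjacent reservoir equals its input, 190.60 t C/yr.
τ = M / F = 332000 / 190.60 = 1742 yr.

1740 yr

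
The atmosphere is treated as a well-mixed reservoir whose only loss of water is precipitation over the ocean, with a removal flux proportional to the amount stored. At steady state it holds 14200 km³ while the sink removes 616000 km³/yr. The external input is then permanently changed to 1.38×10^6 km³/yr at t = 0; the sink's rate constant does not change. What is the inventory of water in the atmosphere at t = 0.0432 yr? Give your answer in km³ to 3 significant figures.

29100 km³

Residence time τ = M₀/F₀ = 0.02305 yr. The eventual steady state is M_∞ = M₀·(F₁/F₀) = 14200 × 1.38×10^6/616000 = 31812 km³.
The anomaly ΔM(t) = M(t) − M_∞ decays as ΔM₀·e^(−t/τ) with ΔM₀ = 14200 − 31812 = −17610 km³.
At t = 0.0432 yr, e^(−t/τ) = e^(−1.874) = 0.1535, so ΔM = −2703 km³ and M = 31812 − 2703 = 29108 km³.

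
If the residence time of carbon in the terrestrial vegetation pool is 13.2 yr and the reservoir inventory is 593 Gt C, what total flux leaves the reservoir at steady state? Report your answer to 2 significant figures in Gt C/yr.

45 Gt C/yr

F = M / τ = 593 / 13.2 = 44.92 Gt C/yr.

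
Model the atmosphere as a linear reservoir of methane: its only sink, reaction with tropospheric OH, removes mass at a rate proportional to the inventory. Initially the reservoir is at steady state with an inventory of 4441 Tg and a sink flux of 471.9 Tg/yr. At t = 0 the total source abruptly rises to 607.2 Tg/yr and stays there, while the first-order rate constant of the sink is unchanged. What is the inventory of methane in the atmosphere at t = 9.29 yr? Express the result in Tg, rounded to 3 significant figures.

5240 Tg

Residence time τ = M₀/F₀ = 9.411 yr. The eventual steady state is M_∞ = M₀·(F₁/F₀) = 4441 × 607.2/471.9 = 5714.3 Tg.
The anomaly ΔM(t) = M(t) − M_∞ decays as ΔM₀·e^(−t/τ) with ΔM₀ = 4441 − 5714.3 = −1273 Tg.
At t = 9.29 yr, e^(−t/τ) = e^(−0.9872) = 0.3726, so ΔM = −474.5 Tg and M = 5714.3 − 474.5 = 5239.8 Tg.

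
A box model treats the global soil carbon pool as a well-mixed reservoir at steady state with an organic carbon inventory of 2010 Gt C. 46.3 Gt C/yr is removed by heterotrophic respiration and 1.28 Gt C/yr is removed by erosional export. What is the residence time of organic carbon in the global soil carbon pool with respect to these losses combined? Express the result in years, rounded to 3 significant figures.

Total removal = 46.30 + 1.280 = 47.580 Gt C/yr.
τ = M / ΣF_out = 2010 / 47.580 = 42.24 yr.

42.2 yr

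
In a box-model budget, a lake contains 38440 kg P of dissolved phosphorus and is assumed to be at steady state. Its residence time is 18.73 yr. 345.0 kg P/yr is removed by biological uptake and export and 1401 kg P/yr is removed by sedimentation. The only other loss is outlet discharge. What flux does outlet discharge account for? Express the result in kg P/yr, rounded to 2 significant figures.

310 kg P/yr

Total removal F = M/τ = 38440 / 18.73 = 2052 kg P/yr.
Outlet discharge = F − (345.0 + 1401) = 2052 − 1746 = 306.3 kg P/yr.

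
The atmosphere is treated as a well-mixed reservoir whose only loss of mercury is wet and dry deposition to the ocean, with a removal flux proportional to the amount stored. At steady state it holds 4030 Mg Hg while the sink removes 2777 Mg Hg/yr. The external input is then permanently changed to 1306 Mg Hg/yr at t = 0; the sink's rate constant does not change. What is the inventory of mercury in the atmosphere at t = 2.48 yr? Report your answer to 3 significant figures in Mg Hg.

τ = M₀/F₀ = 4030/2777 = 1.451 yr; rate constant k = 1/τ.
New steady state M_∞ = F₁/k = F₁·τ = 1306 × 1.451 = 1895.3 Mg Hg.
M(t) = M_∞ + (M₀ − M_∞)·e^(−t/τ); t/τ = 2.48/1.451 = 1.709, so e^(−t/τ) = 0.1811.
M(t) = 1895.3 + 2135 × 0.1811 = 2281.8 Mg Hg.

2280 Mg Hg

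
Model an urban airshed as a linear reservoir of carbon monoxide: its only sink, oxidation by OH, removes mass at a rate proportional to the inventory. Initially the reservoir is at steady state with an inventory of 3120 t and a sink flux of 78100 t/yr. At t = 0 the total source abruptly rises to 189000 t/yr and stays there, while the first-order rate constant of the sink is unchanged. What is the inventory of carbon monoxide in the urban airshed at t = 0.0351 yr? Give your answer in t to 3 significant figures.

The sink rate constant is k = F₀/M₀ = 78100/3120 = 25.03 yr⁻¹.
Solving dM/dt = F₁ − kM with M(0) = M₀ gives M(t) = F₁/k + (M₀ − F₁/k)·e^(−kt).
F₁/k = 189000/25.03 = 7550.3 t; kt = 25.03 × 0.0351 = 0.8786, e^(−kt) = 0.4154.
M(0.0351) = 7550.3 + (3120 − 7550.3) × 0.4154 = 7550.3 − 1840 = 5710.2 t.

5710 t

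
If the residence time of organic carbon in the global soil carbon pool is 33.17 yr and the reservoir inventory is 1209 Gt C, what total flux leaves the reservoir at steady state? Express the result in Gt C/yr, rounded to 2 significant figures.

36 Gt C/yr

F = M / τ = 1209 / 33.17 = 36.45 Gt C/yr.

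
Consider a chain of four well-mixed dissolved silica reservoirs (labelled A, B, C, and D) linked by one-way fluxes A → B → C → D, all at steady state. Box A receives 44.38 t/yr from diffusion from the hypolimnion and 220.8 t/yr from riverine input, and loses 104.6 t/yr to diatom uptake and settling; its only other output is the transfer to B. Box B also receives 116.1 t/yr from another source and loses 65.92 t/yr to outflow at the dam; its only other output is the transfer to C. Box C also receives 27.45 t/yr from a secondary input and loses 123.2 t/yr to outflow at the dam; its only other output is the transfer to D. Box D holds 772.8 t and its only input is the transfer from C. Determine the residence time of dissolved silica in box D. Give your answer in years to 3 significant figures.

Box A: F(A→B) = (44.38 + 220.8) − 104.6 = 160.58 t/yr.
Box B: F(B→C) = (160.58 + 116.1) − 65.92 = 210.76 t/yr.
Box C: F(C→D) = (210.76 + 27.45) − 123.2 = 115.01 t/yr.
Box D throughput = its input = 115.01 t/yr; τ = 772.8 / 115.01 = 6.719 yr.

6.72 yr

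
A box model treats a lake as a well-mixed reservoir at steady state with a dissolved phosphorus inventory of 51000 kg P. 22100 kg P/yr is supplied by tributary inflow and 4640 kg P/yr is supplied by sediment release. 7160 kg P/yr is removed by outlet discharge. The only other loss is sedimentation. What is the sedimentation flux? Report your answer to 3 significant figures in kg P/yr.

19600 kg P/yr

At steady state ΣF_in = ΣF_out.
ΣF_in = 22100 + 4640 = 26740 kg P/yr.
Sedimentation flux = ΣF_in − (7160) = 26740 − 7160 = 19580 kg P/yr.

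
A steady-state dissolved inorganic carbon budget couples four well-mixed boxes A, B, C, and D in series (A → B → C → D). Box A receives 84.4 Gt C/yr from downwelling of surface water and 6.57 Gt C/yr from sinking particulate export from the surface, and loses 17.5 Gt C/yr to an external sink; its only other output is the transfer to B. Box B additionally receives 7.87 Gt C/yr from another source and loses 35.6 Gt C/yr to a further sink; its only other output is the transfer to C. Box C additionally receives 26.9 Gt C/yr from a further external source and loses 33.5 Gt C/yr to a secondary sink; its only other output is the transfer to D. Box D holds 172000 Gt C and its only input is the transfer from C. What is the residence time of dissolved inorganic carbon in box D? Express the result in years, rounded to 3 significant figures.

4390 yr

Box A: F(A→B) = (84.4 + 6.57) − 17.5 = 73.470 Gt C/yr.
Box B: F(B→C) = (73.470 + 7.87) − 35.6 = 45.740 Gt C/yr.
Box C: F(C→D) = (45.740 + 26.9) − 33.5 = 39.140 Gt C/yr.
Box D throughput = its input = 39.140 Gt C/yr; τ = 172000 / 39.140 = 4394 yr.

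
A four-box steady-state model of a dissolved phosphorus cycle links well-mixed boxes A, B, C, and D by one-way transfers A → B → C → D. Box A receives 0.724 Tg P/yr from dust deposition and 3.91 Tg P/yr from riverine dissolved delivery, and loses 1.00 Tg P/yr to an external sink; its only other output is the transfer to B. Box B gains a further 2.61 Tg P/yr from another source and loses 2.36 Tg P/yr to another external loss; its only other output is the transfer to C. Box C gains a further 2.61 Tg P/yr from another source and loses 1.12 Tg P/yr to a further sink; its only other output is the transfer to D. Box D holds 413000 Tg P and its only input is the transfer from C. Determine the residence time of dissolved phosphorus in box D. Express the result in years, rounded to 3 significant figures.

76900 yr

Box A: F(A→B) = (0.724 + 3.91) − 1.00 = 3.6340 Tg P/yr.
Box B: F(B→C) = (3.6340 + 2.61) − 2.36 = 3.8840 Tg P/yr.
Box C: F(C→D) = (3.8840 + 2.61) − 1.12 = 5.3740 Tg P/yr.
Box D throughput = its input = 5.3740 Tg P/yr; τ = 413000 / 5.3740 = 76850 yr.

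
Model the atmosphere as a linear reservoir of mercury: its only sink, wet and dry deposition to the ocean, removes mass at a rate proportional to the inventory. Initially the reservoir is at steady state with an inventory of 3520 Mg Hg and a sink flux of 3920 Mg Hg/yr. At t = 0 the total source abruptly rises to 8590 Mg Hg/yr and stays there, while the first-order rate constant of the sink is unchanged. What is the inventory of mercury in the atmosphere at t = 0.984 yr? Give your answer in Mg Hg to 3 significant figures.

6310 Mg Hg

The sink rate constant is k = F₀/M₀ = 3920/3520 = 1.114 yr⁻¹.
Solving dM/dt = F₁ − kM with M(0) = M₀ gives M(t) = F₁/k + (M₀ − F₁/k)·e^(−kt).
F₁/k = 8590/1.114 = 7713.5 Mg Hg; kt = 1.114 × 0.984 = 1.096, e^(−kt) = 0.3343.
M(0.984) = 7713.5 + (3520 − 7713.5) × 0.3343 = 7713.5 − 1402 = 6311.7 Mg Hg.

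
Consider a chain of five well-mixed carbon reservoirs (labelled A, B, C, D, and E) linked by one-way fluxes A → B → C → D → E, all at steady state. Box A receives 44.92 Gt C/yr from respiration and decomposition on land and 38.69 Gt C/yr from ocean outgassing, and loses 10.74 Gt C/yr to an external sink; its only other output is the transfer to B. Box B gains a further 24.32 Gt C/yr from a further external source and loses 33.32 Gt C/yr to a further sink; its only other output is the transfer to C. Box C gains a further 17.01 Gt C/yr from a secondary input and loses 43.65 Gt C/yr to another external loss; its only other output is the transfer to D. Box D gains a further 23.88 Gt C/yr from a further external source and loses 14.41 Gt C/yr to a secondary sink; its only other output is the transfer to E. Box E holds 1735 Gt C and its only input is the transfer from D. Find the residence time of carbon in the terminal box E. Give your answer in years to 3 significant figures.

Box A: F(A→B) = (44.92 + 38.69) − 10.74 = 72.870 Gt C/yr.
Box B: F(B→C) = (72.870 + 24.32) − 33.32 = 63.870 Gt C/yr.
Box C: F(C→D) = (63.870 + 17.01) − 43.65 = 37.230 Gt C/yr.
Box D: F(D→E) = (37.230 + 23.88) − 14.41 = 46.700 Gt C/yr.
Box E throughput = its input = 46.700 Gt C/yr; τ = 1735 / 46.700 = 37.15 yr.

37.2 yr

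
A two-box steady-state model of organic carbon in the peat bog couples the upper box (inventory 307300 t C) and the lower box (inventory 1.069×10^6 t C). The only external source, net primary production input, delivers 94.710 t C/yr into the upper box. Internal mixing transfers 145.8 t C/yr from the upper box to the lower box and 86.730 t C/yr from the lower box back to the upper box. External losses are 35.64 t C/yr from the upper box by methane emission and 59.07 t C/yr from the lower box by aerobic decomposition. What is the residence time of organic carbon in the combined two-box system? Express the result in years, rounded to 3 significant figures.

Residence time in the combined system uses the total inventory and the total *external* removal — internal exchanges between the two boxes cancel.
M_total = 307300 + 1.069×10^6 = 1.3763×10^6 t C.
ΣF_external_out = 35.64 + 59.07 = 94.710 t C/yr.
τ = M_total / ΣF_ext = 1.3763×10^6 / 94.710 = 14530 yr.

14500 yr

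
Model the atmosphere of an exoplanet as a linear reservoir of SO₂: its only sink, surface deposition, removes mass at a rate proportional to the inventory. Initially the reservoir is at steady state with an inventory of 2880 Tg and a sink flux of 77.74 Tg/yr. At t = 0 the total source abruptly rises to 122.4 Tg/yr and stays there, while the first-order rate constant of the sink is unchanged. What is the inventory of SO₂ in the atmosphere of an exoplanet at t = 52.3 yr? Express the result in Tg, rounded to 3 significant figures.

The sink rate constant is k = F₀/M₀ = 77.74/2880 = 0.02699 yr⁻¹.
Solving dM/dt = F₁ − kM with M(0) = M₀ gives M(t) = F₁/k + (M₀ − F₁/k)·e^(−kt).
F₁/k = 122.4/0.02699 = 4534.5 Tg; kt = 0.02699 × 52.3 = 1.412, e^(−kt) = 0.2437.
M(52.3) = 4534.5 + (2880 − 4534.5) × 0.2437 = 4534.5 − 403.2 = 4131.3 Tg.

4130 Tg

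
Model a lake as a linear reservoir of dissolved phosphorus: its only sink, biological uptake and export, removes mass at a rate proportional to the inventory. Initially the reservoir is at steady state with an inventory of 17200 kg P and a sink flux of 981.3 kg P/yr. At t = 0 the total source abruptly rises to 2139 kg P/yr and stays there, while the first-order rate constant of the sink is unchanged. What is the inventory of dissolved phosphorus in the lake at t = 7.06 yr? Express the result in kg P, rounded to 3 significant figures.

The sink rate constant is k = F₀/M₀ = 981.3/17200 = 0.05705 yr⁻¹.
Solving dM/dt = F₁ − kM with M(0) = M₀ gives M(t) = F₁/k + (M₀ − F₁/k)·e^(−kt).
F₁/k = 2139/0.05705 = 37492 kg P; kt = 0.05705 × 7.06 = 0.4028, e^(−kt) = 0.6685.
M(7.06) = 37492 + (17200 − 37492) × 0.6685 = 37492 − 13560 = 23928 kg P.

23900 kg P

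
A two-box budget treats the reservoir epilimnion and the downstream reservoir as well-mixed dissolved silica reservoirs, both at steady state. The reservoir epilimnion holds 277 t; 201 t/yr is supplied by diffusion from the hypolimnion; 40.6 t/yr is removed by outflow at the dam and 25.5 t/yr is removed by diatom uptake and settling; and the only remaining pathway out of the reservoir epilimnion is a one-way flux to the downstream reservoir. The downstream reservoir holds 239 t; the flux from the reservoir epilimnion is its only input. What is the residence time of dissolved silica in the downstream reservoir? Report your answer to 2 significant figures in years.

1.8 yr

Balance the reservoir epilimnion: ΣF_in = 201.00 t/yr.
Flux to the downstream reservoir = ΣF_in − (40.6 + 25.5) = 134.90 t/yr.
At steady state the output of the downstream reservoir equals its input, 134.90 t/yr.
τ = M / F = 239 / 134.90 = 1.772 yr.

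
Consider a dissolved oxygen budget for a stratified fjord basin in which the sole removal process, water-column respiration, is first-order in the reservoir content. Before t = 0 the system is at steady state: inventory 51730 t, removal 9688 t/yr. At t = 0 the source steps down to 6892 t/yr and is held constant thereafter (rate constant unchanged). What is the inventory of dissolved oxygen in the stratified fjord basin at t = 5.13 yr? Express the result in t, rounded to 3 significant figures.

Residence time τ = M₀/F₀ = 5.340 yr. The eventual steady state is M_∞ = M₀·(F₁/F₀) = 51730 × 6892/9688 = 36800 t.
The anomaly ΔM(t) = M(t) − M_∞ decays as ΔM₀·e^(−t/τ) with ΔM₀ = 51730 − 36800 = 14930 t.
At t = 5.13 yr, e^(−t/τ) = e^(−0.9607) = 0.3826, so ΔM = 5712 t and M = 36800 + 5712 = 42513 t.

42500 t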